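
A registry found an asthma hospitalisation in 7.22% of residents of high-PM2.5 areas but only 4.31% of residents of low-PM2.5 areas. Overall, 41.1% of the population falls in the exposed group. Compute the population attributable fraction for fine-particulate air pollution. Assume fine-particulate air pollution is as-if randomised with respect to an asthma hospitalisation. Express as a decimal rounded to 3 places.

p₁ = 0.0722, p₀ = 0.0431.
Overall risk P(Y=1) = π·p₁ + (1−π)·p₀ = 0.411×0.0722 + 0.589×0.0431 = 0.05506.
Under exogeneity, PAF = [P(Y=1) − p₀] / P(Y=1).
PAF = (0.05506 − 0.0431) / 0.05506 ≈ 0.2172

PAF ≈ 0.217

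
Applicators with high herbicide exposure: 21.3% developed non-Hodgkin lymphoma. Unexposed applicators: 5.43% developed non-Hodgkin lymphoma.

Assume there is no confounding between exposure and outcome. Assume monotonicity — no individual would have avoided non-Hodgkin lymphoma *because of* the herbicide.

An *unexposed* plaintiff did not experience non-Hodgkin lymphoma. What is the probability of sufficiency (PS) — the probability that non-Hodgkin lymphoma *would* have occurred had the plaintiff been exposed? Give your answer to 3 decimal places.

p₁ = 0.213, p₀ = 0.0543.
Under exogeneity and monotonicity, PS = (p₁ − p₀) / (1 − p₀).
PS = (0.213 − 0.0543) / (1 − 0.0543) = 0.1587 / 0.9457 ≈ 0.1678

PS ≈ 0.168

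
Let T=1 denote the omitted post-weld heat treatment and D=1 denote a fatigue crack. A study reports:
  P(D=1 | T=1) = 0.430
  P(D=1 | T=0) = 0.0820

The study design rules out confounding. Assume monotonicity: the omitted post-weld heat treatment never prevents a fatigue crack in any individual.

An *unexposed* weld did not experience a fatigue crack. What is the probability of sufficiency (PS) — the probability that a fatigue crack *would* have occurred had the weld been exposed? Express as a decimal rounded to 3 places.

PS ≈ 0.379

Let p₁ = 0.43, p₀ = 0.082.
Under exogeneity and monotonicity, PS = (p₁ − p₀) / (1 − p₀).
PS = (0.43 − 0.082) / (1 − 0.082) = 0.348 / 0.918 ≈ 0.3791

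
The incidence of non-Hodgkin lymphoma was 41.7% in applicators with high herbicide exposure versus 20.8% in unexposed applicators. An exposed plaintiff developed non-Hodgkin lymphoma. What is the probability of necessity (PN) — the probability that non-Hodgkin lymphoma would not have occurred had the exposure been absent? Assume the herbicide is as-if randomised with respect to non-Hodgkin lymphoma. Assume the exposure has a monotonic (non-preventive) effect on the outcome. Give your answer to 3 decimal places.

p₁ = 0.417, p₀ = 0.208.
Under exogeneity and monotonicity, PN = (p₁ − p₀) / p₁.
PN = (0.417 − 0.208) / 0.417 = 0.209 / 0.417 ≈ 0.5012

PN ≈ 0.501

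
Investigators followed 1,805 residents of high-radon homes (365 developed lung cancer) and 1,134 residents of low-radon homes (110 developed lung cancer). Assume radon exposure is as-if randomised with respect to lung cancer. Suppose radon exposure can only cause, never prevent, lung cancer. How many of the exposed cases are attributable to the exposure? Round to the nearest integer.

about 190 cases

p₁ = P(outcome | exposed) = 365/1805 = 0.20222
p₀ = P(outcome | unexposed) = 110/1134 = 0.097002
PN = (p₁ − p₀)/p₁ = (0.20222 − 0.097002) / 0.20222 ≈ 0.52031.
Attributable cases ≈ PN × (exposed cases) = 0.52031 × 365 ≈ 189.91.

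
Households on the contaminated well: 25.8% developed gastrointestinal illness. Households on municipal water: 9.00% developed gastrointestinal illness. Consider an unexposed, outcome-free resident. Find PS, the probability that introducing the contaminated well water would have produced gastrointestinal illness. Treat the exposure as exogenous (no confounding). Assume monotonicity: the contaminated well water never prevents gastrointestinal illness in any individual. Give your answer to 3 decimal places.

p₁ = 0.258, p₀ = 0.09.
Under exogeneity and monotonicity, PS = (p₁ − p₀) / (1 − p₀).
PS = (0.258 − 0.09) / (1 − 0.09) = 0.168 / 0.91 ≈ 0.1846

PS ≈ 0.185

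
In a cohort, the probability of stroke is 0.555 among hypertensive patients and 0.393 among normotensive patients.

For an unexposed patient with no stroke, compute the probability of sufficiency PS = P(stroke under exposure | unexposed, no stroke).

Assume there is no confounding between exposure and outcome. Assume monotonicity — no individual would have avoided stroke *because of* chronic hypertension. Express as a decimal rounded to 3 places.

PS ≈ 0.267

Let p₁ = 0.555, p₀ = 0.393.
Under exogeneity and monotonicity, PS = (p₁ − p₀) / (1 − p₀).
PS = (0.555 − 0.393) / (1 − 0.393) = 0.162 / 0.607 ≈ 0.2669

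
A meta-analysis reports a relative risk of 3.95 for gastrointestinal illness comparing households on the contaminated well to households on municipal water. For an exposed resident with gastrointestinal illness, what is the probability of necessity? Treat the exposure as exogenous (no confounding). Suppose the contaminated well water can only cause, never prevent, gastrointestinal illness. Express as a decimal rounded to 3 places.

PN ≈ 0.747

Under exogeneity and monotonicity, PN = (RR − 1) / RR = 1 − 1/RR.
PN = (3.95 − 1) / 3.95 = 2.95 / 3.95 ≈ 0.7468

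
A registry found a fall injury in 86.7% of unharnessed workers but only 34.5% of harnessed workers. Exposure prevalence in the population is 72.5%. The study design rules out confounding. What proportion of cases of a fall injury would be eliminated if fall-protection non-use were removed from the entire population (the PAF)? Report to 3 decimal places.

p₁ = 0.867, p₀ = 0.345.
Overall risk P(Y=1) = π·p₁ + (1−π)·p₀ = 0.725×0.867 + 0.275×0.345 = 0.72345.
Under exogeneity, PAF = [P(Y=1) − p₀] / P(Y=1).
PAF = (0.72345 − 0.345) / 0.72345 ≈ 0.5231

PAF ≈ 0.523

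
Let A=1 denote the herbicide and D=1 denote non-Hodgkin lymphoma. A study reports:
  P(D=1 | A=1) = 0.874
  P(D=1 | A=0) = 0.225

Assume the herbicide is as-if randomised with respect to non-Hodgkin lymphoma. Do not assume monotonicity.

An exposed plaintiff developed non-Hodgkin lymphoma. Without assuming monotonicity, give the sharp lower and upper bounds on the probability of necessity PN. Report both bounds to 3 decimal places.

0.743 ≤ PN ≤ 0.887

Let p₁ = 0.874, p₀ = 0.225.
Under exogeneity alone the bounds on PN are max{0,(p₁−p₀)/p₁} ≤ PN ≤ min{1,(1−p₀)/p₁}.
  lower = (p₁ − p₀)/p₁ = 0.649 / 0.874 ≈ 0.7426
  upper = min{1, (1 − p₀)/p₁} = 0.775 / 0.874 ≈ 0.8867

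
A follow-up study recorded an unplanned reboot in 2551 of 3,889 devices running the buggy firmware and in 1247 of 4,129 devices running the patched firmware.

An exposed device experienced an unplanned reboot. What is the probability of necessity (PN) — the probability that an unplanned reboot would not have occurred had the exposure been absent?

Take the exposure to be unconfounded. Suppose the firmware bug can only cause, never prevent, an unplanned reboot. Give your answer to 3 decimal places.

PN ≈ 0.540

p₁ = P(outcome | exposed) = 2551/3889 = 0.65595
p₀ = P(outcome | unexposed) = 1247/4129 = 0.30201
Under exogeneity and monotonicity, PN = (p₁ − p₀) / p₁.
PN = (0.65595 − 0.30201) / 0.65595 = 0.35394 / 0.65595 ≈ 0.5396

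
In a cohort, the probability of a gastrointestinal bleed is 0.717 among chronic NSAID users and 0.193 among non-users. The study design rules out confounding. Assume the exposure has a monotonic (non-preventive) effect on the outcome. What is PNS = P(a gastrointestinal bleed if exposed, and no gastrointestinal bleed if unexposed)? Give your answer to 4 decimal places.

PNS ≈ 0.5240

Let p₁ = 0.717, p₀ = 0.193.
Under exogeneity and monotonicity, PNS = p₁ − p₀.
PNS = 0.717 − 0.193 = 0.524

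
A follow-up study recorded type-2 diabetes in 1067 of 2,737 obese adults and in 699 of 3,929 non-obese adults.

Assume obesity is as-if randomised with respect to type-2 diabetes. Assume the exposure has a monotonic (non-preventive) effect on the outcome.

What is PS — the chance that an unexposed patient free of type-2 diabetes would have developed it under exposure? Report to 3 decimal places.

p₁ = P(outcome | exposed) = 1067/2737 = 0.38984
p₀ = P(outcome | unexposed) = 699/3929 = 0.17791
Under exogeneity and monotonicity, PS = (p₁ − p₀) / (1 − p₀).
PS = (0.38984 − 0.17791) / (1 − 0.17791) = 0.21194 / 0.82209 ≈ 0.2578

PS ≈ 0.258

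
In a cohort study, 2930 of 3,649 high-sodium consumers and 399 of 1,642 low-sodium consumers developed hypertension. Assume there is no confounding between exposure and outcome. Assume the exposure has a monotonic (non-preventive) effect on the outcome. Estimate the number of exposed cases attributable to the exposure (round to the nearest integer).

about 2043 cases

p₁ = P(outcome | exposed) = 2930/3649 = 0.80296
p₀ = P(outcome | unexposed) = 399/1642 = 0.243
PN = (p₁ − p₀)/p₁ = (0.80296 − 0.243) / 0.80296 ≈ 0.69737.
Attributable cases ≈ PN × (exposed cases) = 0.69737 × 2930 ≈ 2043.31.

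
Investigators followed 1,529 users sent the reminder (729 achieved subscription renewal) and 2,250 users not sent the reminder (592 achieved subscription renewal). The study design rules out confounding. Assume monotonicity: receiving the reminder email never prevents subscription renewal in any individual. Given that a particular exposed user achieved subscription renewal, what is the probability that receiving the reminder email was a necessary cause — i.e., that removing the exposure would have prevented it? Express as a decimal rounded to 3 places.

PN ≈ 0.448

p₁ = P(outcome | exposed) = 729/1529 = 0.47678
p₀ = P(outcome | unexposed) = 592/2250 = 0.26311
Under exogeneity and monotonicity, PN = (p₁ − p₀) / p₁.
PN = (0.47678 − 0.26311) / 0.47678 = 0.21367 / 0.47678 ≈ 0.4482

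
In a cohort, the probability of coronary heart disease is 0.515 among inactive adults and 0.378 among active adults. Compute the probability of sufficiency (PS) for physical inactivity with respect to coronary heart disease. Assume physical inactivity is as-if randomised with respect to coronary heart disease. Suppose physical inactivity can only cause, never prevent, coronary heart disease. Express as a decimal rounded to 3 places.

PS ≈ 0.220

Let p₁ = 0.515, p₀ = 0.378.
Under exogeneity and monotonicity, PS = (p₁ − p₀) / (1 − p₀).
PS = (0.515 − 0.378) / (1 − 0.378) = 0.137 / 0.622 ≈ 0.2203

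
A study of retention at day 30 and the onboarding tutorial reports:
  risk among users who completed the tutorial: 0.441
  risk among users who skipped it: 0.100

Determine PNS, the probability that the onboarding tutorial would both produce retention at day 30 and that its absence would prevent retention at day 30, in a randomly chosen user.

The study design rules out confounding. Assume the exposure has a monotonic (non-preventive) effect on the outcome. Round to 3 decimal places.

PNS ≈ 0.341

Let p₁ = 0.441, p₀ = 0.1.
Under exogeneity and monotonicity, PNS = p₁ − p₀.
PNS = 0.441 − 0.1 = 0.341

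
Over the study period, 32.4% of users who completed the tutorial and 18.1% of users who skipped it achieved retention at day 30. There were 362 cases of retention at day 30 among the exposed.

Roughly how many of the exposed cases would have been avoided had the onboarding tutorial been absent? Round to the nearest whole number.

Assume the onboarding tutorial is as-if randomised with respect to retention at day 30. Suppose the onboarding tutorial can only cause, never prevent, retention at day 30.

p₁ = 0.324, p₀ = 0.181.
PN = (p₁ − p₀)/p₁ = (0.324 − 0.181) / 0.324 ≈ 0.44136.
Attributable cases ≈ PN × (exposed cases) = 0.44136 × 362 ≈ 159.77.

about 160 cases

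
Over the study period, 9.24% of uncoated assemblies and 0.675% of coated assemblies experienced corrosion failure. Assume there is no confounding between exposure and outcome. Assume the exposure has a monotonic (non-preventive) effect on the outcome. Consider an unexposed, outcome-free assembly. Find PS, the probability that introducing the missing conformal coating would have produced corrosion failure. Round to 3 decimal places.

PS ≈ 0.086

p₁ = 0.0924, p₀ = 0.00675.
Under exogeneity and monotonicity, PS = (p₁ − p₀) / (1 − p₀).
PS = (0.0924 − 0.00675) / (1 − 0.00675) = 0.08565 / 0.99325 ≈ 0.0862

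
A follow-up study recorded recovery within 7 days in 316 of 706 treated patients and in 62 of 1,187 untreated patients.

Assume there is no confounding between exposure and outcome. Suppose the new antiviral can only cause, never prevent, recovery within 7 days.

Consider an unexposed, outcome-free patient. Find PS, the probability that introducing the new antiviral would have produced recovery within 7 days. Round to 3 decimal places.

p₁ = P(outcome | exposed) = 316/706 = 0.44759
p₀ = P(outcome | unexposed) = 62/1187 = 0.052233
Under exogeneity and monotonicity, PS = (p₁ − p₀) / (1 − p₀).
PS = (0.44759 − 0.052233) / (1 − 0.052233) = 0.39536 / 0.94777 ≈ 0.4171

PS ≈ 0.417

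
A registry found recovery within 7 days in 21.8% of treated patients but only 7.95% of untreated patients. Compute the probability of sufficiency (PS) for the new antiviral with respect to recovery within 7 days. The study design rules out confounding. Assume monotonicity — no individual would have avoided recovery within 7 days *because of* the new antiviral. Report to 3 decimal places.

p₁ = 0.218, p₀ = 0.0795.
Under exogeneity and monotonicity, PS = (p₁ − p₀) / (1 − p₀).
PS = (0.218 − 0.0795) / (1 − 0.0795) = 0.1385 / 0.9205 ≈ 0.1505

PS ≈ 0.150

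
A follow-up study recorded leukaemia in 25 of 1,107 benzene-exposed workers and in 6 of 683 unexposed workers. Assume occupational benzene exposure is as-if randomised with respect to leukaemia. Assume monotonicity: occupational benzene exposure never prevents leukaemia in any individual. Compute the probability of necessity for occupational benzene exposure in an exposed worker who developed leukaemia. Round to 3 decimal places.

p₁ = P(outcome | exposed) = 25/1107 = 0.022584
p₀ = P(outcome | unexposed) = 6/683 = 0.0087848
Under exogeneity and monotonicity, PN = (p₁ − p₀) / p₁.
PN = (0.022584 − 0.0087848) / 0.022584 = 0.013799 / 0.022584 ≈ 0.6110

PN ≈ 0.611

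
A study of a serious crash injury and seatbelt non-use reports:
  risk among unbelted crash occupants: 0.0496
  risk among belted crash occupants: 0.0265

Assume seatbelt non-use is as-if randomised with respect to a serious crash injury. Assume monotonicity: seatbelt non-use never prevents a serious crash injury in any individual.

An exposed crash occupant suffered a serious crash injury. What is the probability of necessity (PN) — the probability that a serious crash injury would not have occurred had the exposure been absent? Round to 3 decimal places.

Let p₁ = 0.0496, p₀ = 0.0265.
Under exogeneity and monotonicity, PN = (p₁ − p₀) / p₁.
PN = (0.0496 − 0.0265) / 0.0496 = 0.0231 / 0.0496 ≈ 0.4657

PN ≈ 0.466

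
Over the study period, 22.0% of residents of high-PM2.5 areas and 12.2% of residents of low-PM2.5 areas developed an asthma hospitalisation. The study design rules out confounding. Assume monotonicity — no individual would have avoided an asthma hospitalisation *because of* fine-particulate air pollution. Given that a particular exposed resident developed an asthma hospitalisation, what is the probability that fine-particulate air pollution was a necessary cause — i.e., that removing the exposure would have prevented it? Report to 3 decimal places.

PN ≈ 0.445

p₁ = 0.22, p₀ = 0.122.
Under exogeneity and monotonicity, PN = (p₁ − p₀) / p₁.
PN = (0.22 − 0.122) / 0.22 = 0.098 / 0.22 ≈ 0.4455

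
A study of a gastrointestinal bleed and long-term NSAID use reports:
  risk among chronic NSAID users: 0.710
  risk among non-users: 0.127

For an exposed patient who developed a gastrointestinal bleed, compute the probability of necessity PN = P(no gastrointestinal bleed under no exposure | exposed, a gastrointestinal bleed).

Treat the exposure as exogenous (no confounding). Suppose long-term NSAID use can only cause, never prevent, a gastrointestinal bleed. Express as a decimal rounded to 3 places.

PN ≈ 0.821

Let p₁ = 0.71, p₀ = 0.127.
Under exogeneity and monotonicity, PN = (p₁ − p₀) / p₁.
PN = (0.71 − 0.127) / 0.71 = 0.583 / 0.71 ≈ 0.8211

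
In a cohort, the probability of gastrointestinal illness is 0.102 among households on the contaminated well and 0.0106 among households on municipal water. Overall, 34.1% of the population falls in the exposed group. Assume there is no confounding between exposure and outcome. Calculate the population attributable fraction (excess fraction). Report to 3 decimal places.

PAF ≈ 0.746

Let p₁ = 0.102, p₀ = 0.0106.
Overall risk P(Y=1) = π·p₁ + (1−π)·p₀ = 0.341×0.102 + 0.659×0.0106 = 0.041767.
Under exogeneity, PAF = [P(Y=1) − p₀] / P(Y=1).
PAF = (0.041767 − 0.0106) / 0.041767 ≈ 0.7462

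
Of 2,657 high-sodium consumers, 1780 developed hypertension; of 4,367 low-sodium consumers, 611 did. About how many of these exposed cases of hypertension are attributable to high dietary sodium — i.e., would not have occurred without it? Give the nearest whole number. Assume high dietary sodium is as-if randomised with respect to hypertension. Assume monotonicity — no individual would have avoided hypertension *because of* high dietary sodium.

p₁ = P(outcome | exposed) = 1780/2657 = 0.66993
p₀ = P(outcome | unexposed) = 611/4367 = 0.13991
PN = (p₁ − p₀)/p₁ = (0.66993 − 0.13991) / 0.66993 ≈ 0.79115.
Attributable cases ≈ PN × (exposed cases) = 0.79115 × 1780 ≈ 1408.25.

about 1408 cases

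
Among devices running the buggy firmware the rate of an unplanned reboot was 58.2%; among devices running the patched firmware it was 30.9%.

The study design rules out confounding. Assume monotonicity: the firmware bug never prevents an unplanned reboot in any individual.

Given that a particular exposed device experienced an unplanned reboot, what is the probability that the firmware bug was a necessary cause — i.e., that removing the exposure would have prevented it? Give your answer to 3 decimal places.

PN ≈ 0.469

p₁ = 0.582, p₀ = 0.309.
Under exogeneity and monotonicity, PN = (p₁ − p₀) / p₁.
PN = (0.582 − 0.309) / 0.582 = 0.273 / 0.582 ≈ 0.4691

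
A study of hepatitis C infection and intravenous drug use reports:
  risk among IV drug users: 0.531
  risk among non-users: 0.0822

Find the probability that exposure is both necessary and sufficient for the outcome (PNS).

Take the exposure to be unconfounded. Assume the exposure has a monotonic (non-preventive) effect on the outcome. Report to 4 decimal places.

PNS ≈ 0.4488

Let p₁ = 0.531, p₀ = 0.0822.
Under exogeneity and monotonicity, PNS = p₁ − p₀.
PNS = 0.531 − 0.0822 = 0.4488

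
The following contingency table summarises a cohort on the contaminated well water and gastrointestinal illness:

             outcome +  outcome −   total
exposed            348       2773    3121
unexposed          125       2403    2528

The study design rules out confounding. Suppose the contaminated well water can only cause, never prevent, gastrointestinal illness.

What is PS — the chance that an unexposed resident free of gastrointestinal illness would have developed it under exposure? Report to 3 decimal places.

p₁ = P(outcome | exposed) = 348/3121 = 0.1115
p₀ = P(outcome | unexposed) = 125/2528 = 0.049446
Under exogeneity and monotonicity, PS = (p₁ − p₀) / (1 − p₀).
PS = (0.1115 − 0.049446) / (1 − 0.049446) = 0.062057 / 0.95055 ≈ 0.0653

PS ≈ 0.065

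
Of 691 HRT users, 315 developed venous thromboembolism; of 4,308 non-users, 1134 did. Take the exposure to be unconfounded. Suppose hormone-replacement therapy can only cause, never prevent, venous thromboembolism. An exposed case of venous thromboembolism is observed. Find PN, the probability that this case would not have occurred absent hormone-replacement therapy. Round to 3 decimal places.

PN ≈ 0.423

p₁ = P(outcome | exposed) = 315/691 = 0.45586
p₀ = P(outcome | unexposed) = 1134/4308 = 0.26323
Under exogeneity and monotonicity, PN = (p₁ − p₀) / p₁.
PN = (0.45586 − 0.26323) / 0.45586 = 0.19263 / 0.45586 ≈ 0.4226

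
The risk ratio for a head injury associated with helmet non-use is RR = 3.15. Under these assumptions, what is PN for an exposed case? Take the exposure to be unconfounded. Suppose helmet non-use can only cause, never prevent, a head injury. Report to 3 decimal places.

PN ≈ 0.683

Under exogeneity and monotonicity, PN = (RR − 1) / RR = 1 − 1/RR.
PN = (3.15 − 1) / 3.15 = 2.15 / 3.15 ≈ 0.6825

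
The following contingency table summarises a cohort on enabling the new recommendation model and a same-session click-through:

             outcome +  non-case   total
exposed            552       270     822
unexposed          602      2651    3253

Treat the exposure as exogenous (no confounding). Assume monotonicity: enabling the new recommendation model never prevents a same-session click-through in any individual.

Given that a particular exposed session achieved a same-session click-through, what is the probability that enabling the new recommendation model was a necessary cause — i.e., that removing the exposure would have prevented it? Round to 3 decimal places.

PN ≈ 0.724

p₁ = P(outcome | exposed) = 552/822 = 0.67153
p₀ = P(outcome | unexposed) = 602/3253 = 0.18506
Under exogeneity and monotonicity, PN = (p₁ − p₀) / p₁.
PN = (0.67153 − 0.18506) / 0.67153 = 0.48647 / 0.67153 ≈ 0.7244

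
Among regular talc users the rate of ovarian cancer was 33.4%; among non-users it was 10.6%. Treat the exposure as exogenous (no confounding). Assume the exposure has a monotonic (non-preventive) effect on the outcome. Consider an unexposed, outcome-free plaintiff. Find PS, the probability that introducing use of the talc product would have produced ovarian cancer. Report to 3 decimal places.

p₁ = 0.334, p₀ = 0.106.
Under exogeneity and monotonicity, PS = (p₁ − p₀) / (1 − p₀).
PS = (0.334 − 0.106) / (1 − 0.106) = 0.228 / 0.894 ≈ 0.2550

PS ≈ 0.255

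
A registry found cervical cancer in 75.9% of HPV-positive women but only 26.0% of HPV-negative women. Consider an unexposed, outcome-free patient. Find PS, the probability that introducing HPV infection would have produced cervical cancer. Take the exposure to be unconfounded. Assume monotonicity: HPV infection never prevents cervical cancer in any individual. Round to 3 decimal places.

p₁ = 0.759, p₀ = 0.26.
Under exogeneity and monotonicity, PS = (p₁ − p₀) / (1 − p₀).
PS = (0.759 − 0.26) / (1 − 0.26) = 0.499 / 0.74 ≈ 0.6743

PS ≈ 0.674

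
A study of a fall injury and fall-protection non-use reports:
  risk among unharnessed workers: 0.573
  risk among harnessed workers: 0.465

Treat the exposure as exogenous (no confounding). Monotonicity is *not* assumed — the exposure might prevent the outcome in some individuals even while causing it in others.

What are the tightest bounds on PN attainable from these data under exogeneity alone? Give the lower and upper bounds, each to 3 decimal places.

0.188 ≤ PN ≤ 0.934

Let p₁ = 0.573, p₀ = 0.465.
Under exogeneity alone the bounds on PN are max{0,(p₁−p₀)/p₁} ≤ PN ≤ min{1,(1−p₀)/p₁}.
  lower = (p₁ − p₀)/p₁ = 0.108 / 0.573 ≈ 0.1885
  upper = min{1, (1 − p₀)/p₁} = 0.535 / 0.573 ≈ 0.9337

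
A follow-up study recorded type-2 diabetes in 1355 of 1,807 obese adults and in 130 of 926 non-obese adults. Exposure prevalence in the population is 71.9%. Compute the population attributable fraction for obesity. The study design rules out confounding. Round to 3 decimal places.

PAF ≈ 0.757

p₁ = P(outcome | exposed) = 1355/1807 = 0.74986
p₀ = P(outcome | unexposed) = 130/926 = 0.14039
Overall risk P(Y=1) = π·p₁ + (1−π)·p₀ = 0.719×0.74986 + 0.281×0.14039 = 0.5786.
Under exogeneity, PAF = [P(Y=1) − p₀] / P(Y=1).
PAF = (0.5786 − 0.14039) / 0.5786 ≈ 0.7574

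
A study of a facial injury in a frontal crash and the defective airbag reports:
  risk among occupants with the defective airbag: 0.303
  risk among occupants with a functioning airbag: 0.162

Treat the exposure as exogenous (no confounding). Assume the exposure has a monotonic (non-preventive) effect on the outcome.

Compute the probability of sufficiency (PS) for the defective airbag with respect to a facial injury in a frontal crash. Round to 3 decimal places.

Let p₁ = 0.303, p₀ = 0.162.
Under exogeneity and monotonicity, PS = (p₁ − p₀) / (1 − p₀).
PS = (0.303 − 0.162) / (1 − 0.162) = 0.141 / 0.838 ≈ 0.1683

PS ≈ 0.168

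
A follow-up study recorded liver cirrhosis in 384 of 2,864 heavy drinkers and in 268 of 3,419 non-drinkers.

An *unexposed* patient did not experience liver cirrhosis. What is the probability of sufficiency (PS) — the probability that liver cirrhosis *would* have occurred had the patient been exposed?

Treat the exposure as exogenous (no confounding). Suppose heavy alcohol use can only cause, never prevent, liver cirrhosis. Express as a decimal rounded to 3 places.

p₁ = P(outcome | exposed) = 384/2864 = 0.13408
p₀ = P(outcome | unexposed) = 268/3419 = 0.078385
Under exogeneity and monotonicity, PS = (p₁ − p₀) / (1 − p₀).
PS = (0.13408 − 0.078385) / (1 − 0.078385) = 0.055693 / 0.92161 ≈ 0.0604

PS ≈ 0.060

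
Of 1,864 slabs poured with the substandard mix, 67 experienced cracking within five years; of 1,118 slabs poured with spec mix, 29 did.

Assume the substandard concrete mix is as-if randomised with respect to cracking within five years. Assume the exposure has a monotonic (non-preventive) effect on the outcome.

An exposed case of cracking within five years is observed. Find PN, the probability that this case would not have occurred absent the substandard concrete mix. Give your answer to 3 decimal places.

PN ≈ 0.278

p₁ = P(outcome | exposed) = 67/1864 = 0.035944
p₀ = P(outcome | unexposed) = 29/1118 = 0.025939
Under exogeneity and monotonicity, PN = (p₁ − p₀) / p₁.
PN = (0.035944 − 0.025939) / 0.035944 = 0.010005 / 0.035944 ≈ 0.2783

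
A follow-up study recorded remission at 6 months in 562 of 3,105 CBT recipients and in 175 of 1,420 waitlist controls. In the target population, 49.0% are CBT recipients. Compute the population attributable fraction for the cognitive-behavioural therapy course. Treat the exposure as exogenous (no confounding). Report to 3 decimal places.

PAF ≈ 0.187

p₁ = P(outcome | exposed) = 562/3105 = 0.181
p₀ = P(outcome | unexposed) = 175/1420 = 0.12324
Overall risk P(Y=1) = π·p₁ + (1−π)·p₀ = 0.49×0.181 + 0.51×0.12324 = 0.15154.
Under exogeneity, PAF = [P(Y=1) − p₀] / P(Y=1).
PAF = (0.15154 − 0.12324) / 0.15154 ≈ 0.1868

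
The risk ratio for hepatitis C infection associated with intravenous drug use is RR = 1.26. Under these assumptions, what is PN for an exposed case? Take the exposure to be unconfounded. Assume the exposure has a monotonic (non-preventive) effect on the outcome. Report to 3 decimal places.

PN ≈ 0.206

Under exogeneity and monotonicity, PN = (RR − 1) / RR = 1 − 1/RR.
PN = (1.26 − 1) / 1.26 = 0.26 / 1.26 ≈ 0.2063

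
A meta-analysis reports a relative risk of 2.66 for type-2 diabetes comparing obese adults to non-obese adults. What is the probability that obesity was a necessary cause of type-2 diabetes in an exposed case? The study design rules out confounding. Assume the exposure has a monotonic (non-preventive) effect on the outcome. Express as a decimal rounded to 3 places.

PN ≈ 0.624

Under exogeneity and monotonicity, PN = (RR − 1) / RR = 1 − 1/RR.
PN = (2.66 − 1) / 2.66 = 1.66 / 2.66 ≈ 0.6241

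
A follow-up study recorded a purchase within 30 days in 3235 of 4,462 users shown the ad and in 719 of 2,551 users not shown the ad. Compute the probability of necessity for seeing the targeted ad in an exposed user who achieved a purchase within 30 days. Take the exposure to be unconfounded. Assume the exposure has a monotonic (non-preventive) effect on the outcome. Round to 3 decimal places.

p₁ = P(outcome | exposed) = 3235/4462 = 0.72501
p₀ = P(outcome | unexposed) = 719/2551 = 0.28185
Under exogeneity and monotonicity, PN = (p₁ − p₀) / p₁.
PN = (0.72501 − 0.28185) / 0.72501 = 0.44316 / 0.72501 ≈ 0.6112

PN ≈ 0.611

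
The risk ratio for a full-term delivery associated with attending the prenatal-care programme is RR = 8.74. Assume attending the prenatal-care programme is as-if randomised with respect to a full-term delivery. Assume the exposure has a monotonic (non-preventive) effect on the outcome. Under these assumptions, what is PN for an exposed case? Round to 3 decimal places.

PN ≈ 0.886

Under exogeneity and monotonicity, PN = (RR − 1) / RR = 1 − 1/RR.
PN = (8.74 − 1) / 8.74 = 7.74 / 8.74 ≈ 0.8856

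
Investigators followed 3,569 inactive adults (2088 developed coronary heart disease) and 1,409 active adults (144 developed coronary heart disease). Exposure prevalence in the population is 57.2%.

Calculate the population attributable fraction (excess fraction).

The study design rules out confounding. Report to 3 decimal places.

p₁ = P(outcome | exposed) = 2088/3569 = 0.58504
p₀ = P(outcome | unexposed) = 144/1409 = 0.1022
Overall risk P(Y=1) = π·p₁ + (1−π)·p₀ = 0.572×0.58504 + 0.428×0.1022 = 0.37838.
Under exogeneity, PAF = [P(Y=1) − p₀] / P(Y=1).
PAF = (0.37838 − 0.1022) / 0.37838 ≈ 0.7299

PAF ≈ 0.730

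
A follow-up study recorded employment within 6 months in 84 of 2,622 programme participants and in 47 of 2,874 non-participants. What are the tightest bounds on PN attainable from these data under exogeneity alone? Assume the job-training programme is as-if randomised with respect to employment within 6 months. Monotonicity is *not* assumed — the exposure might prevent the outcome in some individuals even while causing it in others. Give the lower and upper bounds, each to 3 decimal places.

p₁ = P(outcome | exposed) = 84/2622 = 0.032037
p₀ = P(outcome | unexposed) = 47/2874 = 0.016354
Under exogeneity alone the bounds on PN are max{0,(p₁−p₀)/p₁} ≤ PN ≤ min{1,(1−p₀)/p₁}.
  lower = (p₁ − p₀)/p₁ = 0.015683 / 0.032037 ≈ 0.4895
  upper = min{1, (1 − p₀)/p₁} = 0.98365 / 0.032037 ≈ 30.7038 → capped at 1

0.490 ≤ PN ≤ 1.000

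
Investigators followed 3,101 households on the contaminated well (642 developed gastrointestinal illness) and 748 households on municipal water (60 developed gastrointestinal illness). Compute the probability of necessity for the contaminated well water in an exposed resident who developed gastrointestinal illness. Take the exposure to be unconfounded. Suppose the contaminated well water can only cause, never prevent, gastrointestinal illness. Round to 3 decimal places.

PN ≈ 0.613

p₁ = P(outcome | exposed) = 642/3101 = 0.20703
p₀ = P(outcome | unexposed) = 60/748 = 0.080214
Under exogeneity and monotonicity, PN = (p₁ − p₀) / p₁.
PN = (0.20703 − 0.080214) / 0.20703 = 0.12682 / 0.20703 ≈ 0.6125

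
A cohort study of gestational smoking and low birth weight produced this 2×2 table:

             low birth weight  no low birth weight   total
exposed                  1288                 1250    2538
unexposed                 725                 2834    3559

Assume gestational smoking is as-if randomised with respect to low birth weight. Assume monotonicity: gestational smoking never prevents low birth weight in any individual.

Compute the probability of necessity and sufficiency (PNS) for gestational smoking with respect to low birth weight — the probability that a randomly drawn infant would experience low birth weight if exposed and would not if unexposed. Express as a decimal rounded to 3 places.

p₁ = P(outcome | exposed) = 1288/2538 = 0.50749
p₀ = P(outcome | unexposed) = 725/3559 = 0.20371
Under exogeneity and monotonicity, PNS = p₁ − p₀.
PNS = 0.50749 − 0.20371 = 0.30378

PNS ≈ 0.304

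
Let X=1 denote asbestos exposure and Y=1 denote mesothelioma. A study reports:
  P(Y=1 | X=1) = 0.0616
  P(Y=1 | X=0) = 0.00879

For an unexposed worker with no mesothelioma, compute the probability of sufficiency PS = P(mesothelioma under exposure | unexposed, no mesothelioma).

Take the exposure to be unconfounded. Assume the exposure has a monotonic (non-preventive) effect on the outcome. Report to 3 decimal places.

PS ≈ 0.053

Let p₁ = 0.0616, p₀ = 0.00879.
Under exogeneity and monotonicity, PS = (p₁ − p₀) / (1 − p₀).
PS = (0.0616 − 0.00879) / (1 − 0.00879) = 0.05281 / 0.99121 ≈ 0.0533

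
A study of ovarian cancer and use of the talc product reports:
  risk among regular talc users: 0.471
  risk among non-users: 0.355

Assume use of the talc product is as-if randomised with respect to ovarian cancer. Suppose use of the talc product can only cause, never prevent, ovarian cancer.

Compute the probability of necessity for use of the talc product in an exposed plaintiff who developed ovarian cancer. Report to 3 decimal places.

PN ≈ 0.246

Let p₁ = 0.471, p₀ = 0.355.
Under exogeneity and monotonicity, PN = (p₁ − p₀) / p₁.
PN = (0.471 − 0.355) / 0.471 = 0.116 / 0.471 ≈ 0.2463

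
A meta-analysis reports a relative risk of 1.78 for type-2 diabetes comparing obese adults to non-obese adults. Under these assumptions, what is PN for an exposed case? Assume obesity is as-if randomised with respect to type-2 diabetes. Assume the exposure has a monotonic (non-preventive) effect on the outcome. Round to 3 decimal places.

Under exogeneity and monotonicity, PN = (RR − 1) / RR = 1 − 1/RR.
PN = (1.78 − 1) / 1.78 = 0.78 / 1.78 ≈ 0.4382

PN ≈ 0.438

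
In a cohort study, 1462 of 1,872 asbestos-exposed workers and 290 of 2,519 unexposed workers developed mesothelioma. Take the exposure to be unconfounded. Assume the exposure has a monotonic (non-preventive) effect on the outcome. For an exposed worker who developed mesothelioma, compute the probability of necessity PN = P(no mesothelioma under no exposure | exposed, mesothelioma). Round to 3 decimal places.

PN ≈ 0.853

p₁ = P(outcome | exposed) = 1462/1872 = 0.78098
p₀ = P(outcome | unexposed) = 290/2519 = 0.11513
Under exogeneity and monotonicity, PN = (p₁ − p₀) / p₁.
PN = (0.78098 − 0.11513) / 0.78098 = 0.66586 / 0.78098 ≈ 0.8526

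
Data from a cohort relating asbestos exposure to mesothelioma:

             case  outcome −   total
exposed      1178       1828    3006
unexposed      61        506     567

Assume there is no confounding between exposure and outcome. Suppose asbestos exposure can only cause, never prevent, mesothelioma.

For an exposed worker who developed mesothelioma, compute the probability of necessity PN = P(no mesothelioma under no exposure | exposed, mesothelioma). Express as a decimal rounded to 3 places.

PN ≈ 0.725

p₁ = P(outcome | exposed) = 1178/3006 = 0.39188
p₀ = P(outcome | unexposed) = 61/567 = 0.10758
Under exogeneity and monotonicity, PN = (p₁ − p₀) / p₁.
PN = (0.39188 − 0.10758) / 0.39188 = 0.2843 / 0.39188 ≈ 0.7255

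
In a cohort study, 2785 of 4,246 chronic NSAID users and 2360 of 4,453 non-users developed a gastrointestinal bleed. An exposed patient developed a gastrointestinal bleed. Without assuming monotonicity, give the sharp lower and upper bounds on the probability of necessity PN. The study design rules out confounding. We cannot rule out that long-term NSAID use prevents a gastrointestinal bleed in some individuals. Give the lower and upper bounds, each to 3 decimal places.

p₁ = P(outcome | exposed) = 2785/4246 = 0.65591
p₀ = P(outcome | unexposed) = 2360/4453 = 0.52998
Under exogeneity alone the bounds on PN are max{0,(p₁−p₀)/p₁} ≤ PN ≤ min{1,(1−p₀)/p₁}.
  lower = (p₁ − p₀)/p₁ = 0.12593 / 0.65591 ≈ 0.1920
  upper = min{1, (1 − p₀)/p₁} = 0.47002 / 0.65591 ≈ 0.7166

0.192 ≤ PN ≤ 0.717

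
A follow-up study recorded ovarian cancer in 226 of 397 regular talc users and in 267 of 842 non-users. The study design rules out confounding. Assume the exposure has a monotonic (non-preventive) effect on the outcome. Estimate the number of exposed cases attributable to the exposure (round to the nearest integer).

about 100 cases

p₁ = P(outcome | exposed) = 226/397 = 0.56927
p₀ = P(outcome | unexposed) = 267/842 = 0.3171
PN = (p₁ − p₀)/p₁ = (0.56927 − 0.3171) / 0.56927 ≈ 0.44297.
Attributable cases ≈ PN × (exposed cases) = 0.44297 × 226 ≈ 100.11.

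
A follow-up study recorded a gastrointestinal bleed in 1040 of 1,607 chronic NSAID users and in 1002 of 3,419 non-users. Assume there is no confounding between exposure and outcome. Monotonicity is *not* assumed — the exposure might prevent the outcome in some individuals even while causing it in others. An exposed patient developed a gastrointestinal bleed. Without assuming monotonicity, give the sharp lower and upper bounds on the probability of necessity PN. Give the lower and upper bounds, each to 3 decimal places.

0.547 ≤ PN ≤ 1.000

p₁ = P(outcome | exposed) = 1040/1607 = 0.64717
p₀ = P(outcome | unexposed) = 1002/3419 = 0.29307
Under exogeneity alone the bounds on PN are max{0,(p₁−p₀)/p₁} ≤ PN ≤ min{1,(1−p₀)/p₁}.
  lower = (p₁ − p₀)/p₁ = 0.3541 / 0.64717 ≈ 0.5472
  upper = min{1, (1 − p₀)/p₁} = 0.70693 / 0.64717 ≈ 1.0923 → capped at 1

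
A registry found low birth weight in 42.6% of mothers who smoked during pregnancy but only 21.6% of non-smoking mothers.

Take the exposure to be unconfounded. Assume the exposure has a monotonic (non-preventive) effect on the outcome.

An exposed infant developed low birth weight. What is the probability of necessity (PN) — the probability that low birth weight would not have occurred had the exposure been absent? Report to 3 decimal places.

p₁ = 0.426, p₀ = 0.216.
Under exogeneity and monotonicity, PN = (p₁ − p₀) / p₁.
PN = (0.426 − 0.216) / 0.426 = 0.21 / 0.426 ≈ 0.4930

PN ≈ 0.493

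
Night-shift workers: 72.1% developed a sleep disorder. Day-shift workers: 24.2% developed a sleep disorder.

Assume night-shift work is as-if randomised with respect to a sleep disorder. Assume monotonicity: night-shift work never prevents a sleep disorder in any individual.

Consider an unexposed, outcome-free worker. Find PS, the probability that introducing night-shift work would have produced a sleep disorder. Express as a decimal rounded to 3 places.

PS ≈ 0.632

p₁ = 0.721, p₀ = 0.242.
Under exogeneity and monotonicity, PS = (p₁ − p₀) / (1 − p₀).
PS = (0.721 − 0.242) / (1 − 0.242) = 0.479 / 0.758 ≈ 0.6319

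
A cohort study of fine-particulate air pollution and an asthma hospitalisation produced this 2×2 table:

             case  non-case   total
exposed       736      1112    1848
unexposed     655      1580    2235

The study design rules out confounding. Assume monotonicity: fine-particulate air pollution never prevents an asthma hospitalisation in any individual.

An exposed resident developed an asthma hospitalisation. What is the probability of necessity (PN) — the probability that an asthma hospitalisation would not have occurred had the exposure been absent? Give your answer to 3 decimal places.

p₁ = P(outcome | exposed) = 736/1848 = 0.39827
p₀ = P(outcome | unexposed) = 655/2235 = 0.29306
Under exogeneity and monotonicity, PN = (p₁ − p₀)/p₁.
PN = (0.39827 − 0.29306) / 0.39827 ≈ 0.2642

PN ≈ 0.264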